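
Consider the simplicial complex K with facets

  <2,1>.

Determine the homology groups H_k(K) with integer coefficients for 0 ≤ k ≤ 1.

We work with the vertex ordering 1 < 2. The simplices of K, each written with vertices in increasing order, are:

  0-simplices (2): [1], [2]
  1-simplices (1): [1,2]

so the chain groups are C_0 ≅ Z^2, C_1 ≅ Z^1.

The boundary map ∂_1: C_1 → C_0 maps an edge to its endpoints' difference, ∂[p,q] = q − p. For instance
  ∂[1,2] = [2] − [1].
The resulting 2×1 matrix has rank 1, and its Smith normal form has invariant factors (1).

Reading off H_k = ker ∂_k / im ∂_{k+1}:

  H_0: rank C_0 − rank ∂_1 = 2 − 1 = 1, and the invariant factors of ∂_1 are all 1, so H_0 ≅ Z.
  H_1: rank ker ∂_1 − rank ∂_2 = (1 − 1) − 0 = 0, and there is no ∂_2, so H_1 ≅ 0.

(K is a triangulation of the 1-simplex.)

H_0 = Z,  H_1 = 0.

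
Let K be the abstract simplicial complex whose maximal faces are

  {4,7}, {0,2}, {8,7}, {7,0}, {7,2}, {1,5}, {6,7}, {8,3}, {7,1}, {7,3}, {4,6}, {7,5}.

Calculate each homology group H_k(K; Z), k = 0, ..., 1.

H_0 ≅ Z,  H_1 ≅ Z^4.

Order the vertices as 0 < 1 < 2 < 3 < 4 < 5 < 6 < 7 < 8. Listing each simplex with vertices in this order, K has dimension 1 with simplices:

  0-simplices (9): [0], [1], [2], [3], [4], [5], [6], [7], [8]
  1-simplices (12): [0,2], [0,7], [1,5], [1,7], [2,7], [3,7], [3,8], [4,6], [4,7], [5,7], [6,7], [7,8]

giving chain groups C_0 ≅ Z^9, C_1 ≅ Z^12.

The boundary map ∂_1: C_1 → C_0 maps an edge to its endpoints' difference, ∂[p,q] = q − p.
The resulting 9×12 matrix has rank 8, and its Smith normal form has invariant factors (1,1,1,1,1,1,1,1).

Reading off H_k = ker ∂_k / im ∂_{k+1}:

  H_0: rank C_0 − rank ∂_1 = 9 − 8 = 1, and the invariant factors of ∂_1 are all 1, so H_0 ≅ Z.
  H_1: rank ker ∂_1 − rank ∂_2 = (12 − 8) − 0 = 4, and there is no ∂_2, so H_1 ≅ Z^4.

As a check, the Euler characteristic is 9 − 12 = -3, which agrees with 1 − 4 = -3.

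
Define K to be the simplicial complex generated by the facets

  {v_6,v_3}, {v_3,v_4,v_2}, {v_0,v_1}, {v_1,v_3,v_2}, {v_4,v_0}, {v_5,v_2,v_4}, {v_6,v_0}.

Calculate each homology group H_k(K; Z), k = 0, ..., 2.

H_0 ≅ Z,  H_1 ≅ Z^2,  H_2 = 0.

Fix the vertex order v_0 < v_1 < v_2 < v_3 < v_4 < v_5 < v_6 and write every simplex with vertices in increasing order. Then dim K = 2 and the simplices of K are:

  0-simplices (7): [v_0], [v_1], [v_2], [v_3], [v_4], [v_5], [v_6]
  1-simplices (11): [v_0,v_1], [v_0,v_4], [v_0,v_6], [v_1,v_2], [v_1,v_3], [v_2,v_3], [v_2,v_4], [v_2,v_5], [v_3,v_4], [v_3,v_6], [v_4,v_5]
  2-simplices (3): [v_1,v_2,v_3], [v_2,v_3,v_4], [v_2,v_4,v_5]

so the chain groups are C_0 ≅ Z^7, C_1 ≅ Z^11, C_2 ≅ Z^3.

Boundary ∂_1: C_1 → C_0 maps an edge to its endpoints' difference, ∂[p,q] = q − p. For instance
  ∂[v_1,v_3] = [v_3] − [v_1].
This gives a 7×11 integer matrix of rank 6; reducing to Smith normal form yields diagonal entries (1,1,1,1,1,1).

Boundary ∂_2: C_2 → C_1 sends each 2-simplex [p,q,r] to [q,r] − [p,r] + [p,q]. For instance
  ∂[v_2,v_4,v_5] = [v_4,v_5] − [v_2,v_5] + [v_2,v_4],
  ∂[v_2,v_3,v_4] = [v_3,v_4] − [v_2,v_4] + [v_2,v_3].
This gives a 11×3 integer matrix of rank 3; reducing to Smith normal form yields diagonal entries (1,1,1).

From H_k ≅ ker(∂_k) / im(∂_{k+1}) we obtain:

  H_0: rank C_0 − rank ∂_1 = 7 − 6 = 1, and the invariant factors of ∂_1 are all 1, so H_0 ≅ Z.
  H_1: rank ker ∂_1 − rank ∂_2 = (11 − 6) − 3 = 2, and the invariant factors of ∂_2 are all 1, so H_1 ≅ Z^2.
  H_2: rank ker ∂_2 − rank ∂_3 = (3 − 3) − 0 = 0, and there is no ∂_3, so H_2 ≅ 0.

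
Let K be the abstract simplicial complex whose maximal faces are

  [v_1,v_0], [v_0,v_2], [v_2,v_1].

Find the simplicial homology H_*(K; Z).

H_0 ≅ Z,  H_1 ≅ Z.

We work with the vertex ordering v_0 < v_1 < v_2. The simplices of K, each written with vertices in increasing order, are:

  0-simplices (3): [v_0], [v_1], [v_2]
  1-simplices (3): [v_0,v_1], [v_0,v_2], [v_1,v_2]

giving chain groups C_0 ≅ Z^3, C_1 ≅ Z^3.

∂_1: C_1 → C_0 is given by ∂[p,q] = [q] − [p]. For instance
  ∂[v_0,v_1] = [v_1] − [v_0].
This gives a 3×3 integer matrix of rank 2; reducing to Smith normal form yields diagonal entries (1,1).

Reading off H_k = ker ∂_k / im ∂_{k+1}:

  H_0: rank C_0 − rank ∂_1 = 3 − 2 = 1, and the invariant factors of ∂_1 are all 1, so H_0 = Z.
  H_1: rank ker ∂_1 − rank ∂_2 = (3 − 2) − 0 = 1, and there is no ∂_2, so H_1 = Z.

As a check, the Euler characteristic is 3 − 3 = 0, which agrees with 1 − 1 = 0.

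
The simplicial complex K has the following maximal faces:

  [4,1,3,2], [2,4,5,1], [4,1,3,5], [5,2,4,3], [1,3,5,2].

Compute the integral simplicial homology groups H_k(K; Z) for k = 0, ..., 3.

H_0 ≅ Z,  H_1 = 0,  H_2 = 0,  H_3 ≅ Z.

Fix the vertex order 1 < 2 < 3 < 4 < 5 and write every simplex with vertices in increasing order. Then dim K = 3 and the simplices of K are:

  0-simplices (5): [1], [2], [3], [4], [5]
  1-simplices (10): [1,2], [1,3], [1,4], [1,5], [2,3], [2,4], [2,5], [3,4], [3,5], [4,5]
  2-simplices (10): [1,2,3], [1,2,4], [1,2,5], [1,3,4], [1,3,5], [1,4,5], [2,3,4], [2,3,5], [2,4,5], [3,4,5]
  3-simplices (5): [1,2,3,4], [1,2,3,5], [1,2,4,5], [1,3,4,5], [2,3,4,5]

giving chain groups C_0 ≅ Z^5, C_1 ≅ Z^10, C_2 ≅ Z^10, C_3 ≅ Z^5.

∂_1: C_1 → C_0 is given by ∂[p,q] = [q] − [p]. For instance
  ∂[3,5] = [5] − [3].
As a 5×10 matrix over Z this has rank 4, with invariant factors (1,1,1,1).

The boundary map ∂_2: C_2 → C_1 sends each 2-simplex [p,q,r] to [q,r] − [p,r] + [p,q]. For instance
  ∂[3,4,5] = [4,5] − [3,5] + [3,4],
  ∂[1,4,5] = [4,5] − [1,5] + [1,4].
As a 10×10 matrix over Z this has rank 6, with invariant factors (1,1,1,1,1,1).

∂_3: C_3 → C_2 sends each 3-simplex σ to the alternating sum Σ_i (−1)^i (σ with its i-th vertex removed). For instance
  ∂[1,2,3,4] = [2,3,4] − [1,3,4] + [1,2,4] − [1,2,3],
  ∂[1,2,3,5] = [2,3,5] − [1,3,5] + [1,2,5] − [1,2,3].
The 10×5 boundary matrix has rank 4 and Smith normal form diag(1,1,1,1).

Computing H_k = (kernel of ∂_k) / (image of ∂_{k+1}):

  H_0: rank C_0 − rank ∂_1 = 5 − 4 = 1, and the invariant factors of ∂_1 are all 1, so H_0 ≅ Z.
  H_1: rank ker ∂_1 − rank ∂_2 = (10 − 4) − 6 = 0, and the invariant factors of ∂_2 are all 1, so H_1 ≅ 0.
  H_2: rank ker ∂_2 − rank ∂_3 = (10 − 6) − 4 = 0, and the invariant factors of ∂_3 are all 1, so H_2 ≅ 0.
  H_3: rank ker ∂_3 − rank ∂_4 = (5 − 4) − 0 = 1, and there is no ∂_4, so H_3 ≅ Z.

As a check, the Euler characteristic is 5 − 10 + 10 − 5 = 0, which agrees with 1 − 0 + 0 − 1 = 0.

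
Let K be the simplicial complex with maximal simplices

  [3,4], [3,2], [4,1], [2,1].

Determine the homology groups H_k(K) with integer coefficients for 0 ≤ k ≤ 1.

Order the vertices as 1 < 2 < 3 < 4. Listing each simplex with vertices in this order, K has dimension 1 with simplices:

  0-simplices (4): [1], [2], [3], [4]
  1-simplices (4): [1,2], [1,4], [2,3], [3,4]

Hence C_0 ≅ Z^4, C_1 ≅ Z^4.

∂_1: C_1 → C_0 is given by ∂[p,q] = [q] − [p].
This gives a 4×4 integer matrix of rank 3; reducing to Smith normal form yields diagonal entries (1,1,1).

Now H_k = ker ∂_k / im ∂_{k+1}, so:

  H_0: rank C_0 − rank ∂_1 = 4 − 3 = 1, and the invariant factors of ∂_1 are all 1, so H_0 = Z.
  H_1: rank ker ∂_1 − rank ∂_2 = (4 − 3) − 0 = 1, and there is no ∂_2, so H_1 = Z.

As a check, the Euler characteristic is 4 − 4 = 0, which agrees with 1 − 1 = 0.
(K is a triangulation of the circle S^1.)

H_0 ≅ Z,  H_1 ≅ Z.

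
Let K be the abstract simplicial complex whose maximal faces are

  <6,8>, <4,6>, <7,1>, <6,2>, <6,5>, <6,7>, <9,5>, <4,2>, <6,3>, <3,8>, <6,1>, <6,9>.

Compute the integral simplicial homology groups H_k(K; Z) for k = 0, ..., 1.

Order the vertices as 1 < 2 < 3 < 4 < 5 < 6 < 7 < 8 < 9. Listing each simplex with vertices in this order, K has dimension 1 with simplices:

  0-simplices (9): [1], [2], [3], [4], [5], [6], [7], [8], [9]
  1-simplices (12): [1,6], [1,7], [2,4], [2,6], [3,6], [3,8], [4,6], [5,6], [5,9], [6,7], [6,8], [6,9]

so the chain groups are C_0 ≅ Z^9, C_1 ≅ Z^12.

∂_1: C_1 → C_0 sends each edge [p,q] (with p < q) to q − p.
This gives a 9×12 integer matrix of rank 8; reducing to Smith normal form yields diagonal entries (1,1,1,1,1,1,1,1).

Computing H_k = (kernel of ∂_k) / (image of ∂_{k+1}):

  H_0: rank C_0 − rank ∂_1 = 9 − 8 = 1, and the invariant factors of ∂_1 are all 1, so H_0 = Z.
  H_1: rank ker ∂_1 − rank ∂_2 = (12 − 8) − 0 = 4, and there is no ∂_2, so H_1 = Z^4.

(K is a triangulation of a wedge of 4 circles.)

H_0 ≅ Z,  H_1 ≅ Z^4.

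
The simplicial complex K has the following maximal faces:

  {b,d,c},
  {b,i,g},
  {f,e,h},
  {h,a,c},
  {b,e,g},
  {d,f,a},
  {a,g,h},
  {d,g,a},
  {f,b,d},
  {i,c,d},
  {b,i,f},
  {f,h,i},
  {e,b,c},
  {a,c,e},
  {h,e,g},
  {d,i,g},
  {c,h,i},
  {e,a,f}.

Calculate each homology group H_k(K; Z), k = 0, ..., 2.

H_0 = Z,  H_1 = Z ⊕ Z/2Z,  H_2 = 0.

We work with the vertex ordering a < b < c < d < e < f < g < h < i. The simplices of K, each written with vertices in increasing order, are:

  0-simplices (9): a, b, c, d, e, f, g, h, i
  1-simplices (27): ac, ad, ae, af, ag, ah, bc, bd, be, bf, bg, bi, cd, ce, ch, ci, df, dg, di, ef, eg, eh, fh, fi, gh, gi, hi
  2-simplices (18): ace, ach, adf, adg, aef, agh, bcd, bce, bdf, beg, bfi, bgi, cdi, chi, dgi, efh, egh, fhi

giving chain groups C_0 ≅ Z^9, C_1 ≅ Z^27, C_2 ≅ Z^18.

∂_1: C_1 → C_0 sends each edge [p,q] (with p < q) to q − p.
This gives a 9×27 integer matrix of rank 8; reducing to Smith normal form yields diagonal entries (1,1,1,1,1,1,1,1).

∂_2: C_2 → C_1 maps a triangle to the signed sum of its edges. For instance
  ∂agh = gh − ah + ag,
  ∂adf = df − af + ad.
This gives a 27×18 integer matrix of rank 18; reducing to Smith normal form yields diagonal entries (1,1,1,1,1,1,1,1,1,1,1,1,1,1,1,1,1,2).

Now H_k = ker ∂_k / im ∂_{k+1}, so:

  H_0: rank C_0 − rank ∂_1 = 9 − 8 = 1, and the invariant factors of ∂_1 are all 1, so H_0 ≅ Z.
  H_1: rank ker ∂_1 − rank ∂_2 = (27 − 8) − 18 = 1, and ∂_2 has invariant factor 2 > 1, so H_1 ≅ Z ⊕ Z/2Z.
  H_2: rank ker ∂_2 − rank ∂_3 = (18 − 18) − 0 = 0, and there is no ∂_3, so H_2 ≅ 0.

As a check, the Euler characteristic is 9 − 27 + 18 = 0, which agrees with 1 − 1 + 0 = 0.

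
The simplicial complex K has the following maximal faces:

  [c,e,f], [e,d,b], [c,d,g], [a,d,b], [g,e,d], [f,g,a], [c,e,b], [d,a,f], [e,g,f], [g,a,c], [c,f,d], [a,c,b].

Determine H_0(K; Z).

Take the total order a < b < c < d < e < f < g on the vertex set. Then K (dimension 2) consists of the simplices:

  0-simplices (7): a, b, c, d, e, f, g
  1-simplices (18): ab, ac, ad, af, ag, bc, bd, be, cd, ce, cf, cg, de, df, dg, ef, eg, fg
  2-simplices (12): abc, abd, acg, adf, afg, bce, bde, cdf, cdg, cef, deg, efg

so the chain groups are C_0 ≅ Z^7, C_1 ≅ Z^18, C_2 ≅ Z^12.

∂_1: C_1 → C_0 maps an edge to its endpoints' difference, ∂[p,q] = q − p. For instance
  ∂ab = b − a.
The 7×18 boundary matrix has rank 6 and Smith normal form diag(1,1,1,1,1,1).

The boundary map ∂_2: C_2 → C_1 maps a triangle to the signed sum of its edges. For instance
  ∂afg = fg − ag + af,
  ∂cdg = dg − cg + cd.
The 18×12 boundary matrix has rank 12 and Smith normal form diag(1,1,1,1,1,1,1,1,1,1,1,2).

Now H_k = ker ∂_k / im ∂_{k+1}, so:

  H_0: rank C_0 − rank ∂_1 = 7 − 6 = 1, and the invariant factors of ∂_1 are all 1, so H_0 ≅ Z.

H_0 ≅ Z.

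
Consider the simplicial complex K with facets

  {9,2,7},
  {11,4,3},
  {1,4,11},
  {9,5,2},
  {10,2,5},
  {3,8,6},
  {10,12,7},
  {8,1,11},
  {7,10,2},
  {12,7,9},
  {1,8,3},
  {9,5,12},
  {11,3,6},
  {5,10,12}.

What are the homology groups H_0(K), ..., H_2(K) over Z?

K has 12 vertices, 24 edges, 14 triangles.
rank ∂_0 = 0, rank ∂_1 = 10 ⇒ b_0 = 12 − 0 − 10 = 2; all invariant factors of ∂_1 are 1 so no torsion. So H_0 = Z^2.
rank ∂_1 = 10, rank ∂_2 = 13 ⇒ b_1 = 24 − 10 − 13 = 1; all invariant factors of ∂_2 are 1 so no torsion. So H_1 = Z.
rank ∂_2 = 13, rank ∂_3 = 0 ⇒ b_2 = 14 − 13 − 0 = 1. So H_2 = Z.

H_0 = Z^2,  H_1 = Z,  H_2 = Z.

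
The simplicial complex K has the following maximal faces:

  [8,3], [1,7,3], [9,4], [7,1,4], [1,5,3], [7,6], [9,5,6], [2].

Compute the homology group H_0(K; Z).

Order the vertices as 1 < 2 < 3 < 4 < 5 < 6 < 7 < 8 < 9. Listing each simplex with vertices in this order, K has dimension 2 with simplices:

  0-simplices (9): [1], [2], [3], [4], [5], [6], [7], [8], [9]
  1-simplices (13): [1,3], [1,4], [1,5], [1,7], [3,5], [3,7], [3,8], [4,7], [4,9], [5,6], [5,9], [6,7], [6,9]
  2-simplices (4): [1,3,5], [1,3,7], [1,4,7], [5,6,9]

Hence C_0 ≅ Z^9, C_1 ≅ Z^13, C_2 ≅ Z^4.

Boundary ∂_1: C_1 → C_0 sends each edge [p,q] (with p < q) to q − p. For instance
  ∂[6,9] = [9] − [6].
The 9×13 boundary matrix has rank 7 and Smith normal form diag(1,1,1,1,1,1,1).

The boundary map ∂_2: C_2 → C_1 acts by ∂[p,q,r] = [q,r] − [p,r] + [p,q]. For instance
  ∂[1,3,5] = [3,5] − [1,5] + [1,3],
  ∂[5,6,9] = [6,9] − [5,9] + [5,6].
This gives a 13×4 integer matrix of rank 4; reducing to Smith normal form yields diagonal entries (1,1,1,1).

Reading off H_k = ker ∂_k / im ∂_{k+1}:

  H_0: rank C_0 − rank ∂_1 = 9 − 7 = 2, and the invariant factors of ∂_1 are all 1, so H_0 ≅ Z^2.

H_0 ≅ Z^2.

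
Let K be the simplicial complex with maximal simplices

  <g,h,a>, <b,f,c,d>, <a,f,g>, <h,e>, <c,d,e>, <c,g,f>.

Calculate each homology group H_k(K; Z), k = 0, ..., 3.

H_0 = Z,  H_1 = Z,  H_2 = 0,  H_3 = 0.

Take the total order a < b < c < d < e < f < g < h on the vertex set. Then K (dimension 3) consists of the simplices:

  0-simplices (8): a, b, c, d, e, f, g, h
  1-simplices (15): af, ag, ah, bc, bd, bf, cd, ce, cf, cg, de, df, eh, fg, gh
  2-simplices (8): afg, agh, bcd, bcf, bdf, cde, cdf, cfg
  3-simplices (1): bcdf

Hence C_0 ≅ Z^8, C_1 ≅ Z^15, C_2 ≅ Z^8, C_3 ≅ Z^1.

∂_1: C_1 → C_0 is given by ∂[p,q] = [q] − [p].
The 8×15 boundary matrix has rank 7 and Smith normal form diag(1,1,1,1,1,1,1).

∂_2: C_2 → C_1 maps a triangle to the signed sum of its edges. For instance
  ∂cfg = fg − cg + cf,
  ∂cdf = df − cf + cd.
As a 15×8 matrix over Z this has rank 7, with invariant factors (1,1,1,1,1,1,1).

The boundary map ∂_3: C_3 → C_2 sends each 3-simplex σ to the alternating sum Σ_i (−1)^i (σ with its i-th vertex removed). For instance
  ∂bcdf = cdf − bdf + bcf − bcd.
The 8×1 boundary matrix has rank 1 and Smith normal form diag(1).

Reading off H_k = ker ∂_k / im ∂_{k+1}:

  H_0: rank C_0 − rank ∂_1 = 8 − 7 = 1, and the invariant factors of ∂_1 are all 1, so H_0 ≅ Z.
  H_1: rank ker ∂_1 − rank ∂_2 = (15 − 7) − 7 = 1, and the invariant factors of ∂_2 are all 1, so H_1 ≅ Z.
  H_2: rank ker ∂_2 − rank ∂_3 = (8 − 7) − 1 = 0, and the invariant factors of ∂_3 are all 1, so H_2 ≅ 0.
  H_3: rank ker ∂_3 − rank ∂_4 = (1 − 1) − 0 = 0, and there is no ∂_4, so H_3 ≅ 0.

As a check, the Euler characteristic is 8 − 15 + 8 − 1 = 0, which agrees with 1 − 1 + 0 − 0 = 0.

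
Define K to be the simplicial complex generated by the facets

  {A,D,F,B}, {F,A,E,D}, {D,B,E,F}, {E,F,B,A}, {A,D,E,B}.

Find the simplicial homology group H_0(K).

H_0 ≅ Z.

K has 5 vertices, 10 edges, 10 triangles, 5 3-simplices.
rank ∂_0 = 0, rank ∂_1 = 4 ⇒ b_0 = 5 − 0 − 4 = 1; all invariant factors of ∂_1 are 1 so no torsion. So H_0 = Z.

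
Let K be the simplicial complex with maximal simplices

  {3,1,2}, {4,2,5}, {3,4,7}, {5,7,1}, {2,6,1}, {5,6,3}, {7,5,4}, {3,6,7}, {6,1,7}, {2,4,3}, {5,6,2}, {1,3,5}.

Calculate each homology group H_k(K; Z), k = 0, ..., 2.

We work with the vertex ordering 1 < 2 < 3 < 4 < 5 < 6 < 7. The simplices of K, each written with vertices in increasing order, are:

  0-simplices (7): [1], [2], [3], [4], [5], [6], [7]
  1-simplices (18): [1,2], [1,3], [1,5], [1,6], [1,7], [2,3], [2,4], [2,5], [2,6], [3,4], [3,5], [3,6], [3,7], [4,5], [4,7], [5,6], [5,7], [6,7]
  2-simplices (12): [1,2,3], [1,2,6], [1,3,5], [1,5,7], [1,6,7], [2,3,4], [2,4,5], [2,5,6], [3,4,7], [3,5,6], [3,6,7], [4,5,7]

giving chain groups C_0 ≅ Z^7, C_1 ≅ Z^18, C_2 ≅ Z^12.

The boundary map ∂_1: C_1 → C_0 sends each edge [p,q] (with p < q) to q − p. For instance
  ∂[1,7] = [7] − [1].
The 7×18 boundary matrix has rank 6 and Smith normal form diag(1,1,1,1,1,1).

Boundary ∂_2: C_2 → C_1 acts by ∂[p,q,r] = [q,r] − [p,r] + [p,q]. For instance
  ∂[1,2,3] = [2,3] − [1,3] + [1,2],
  ∂[3,4,7] = [4,7] − [3,7] + [3,4].
As a 18×12 matrix over Z this has rank 12, with invariant factors (1,1,1,1,1,1,1,1,1,1,1,2).

Reading off H_k = ker ∂_k / im ∂_{k+1}:

  H_0: rank C_0 − rank ∂_1 = 7 − 6 = 1, and the invariant factors of ∂_1 are all 1, so H_0 ≅ Z.
  H_1: rank ker ∂_1 − rank ∂_2 = (18 − 6) − 12 = 0, and ∂_2 has invariant factor 2 > 1, so H_1 ≅ Z/2.
  H_2: rank ker ∂_2 − rank ∂_3 = (12 − 12) − 0 = 0, and there is no ∂_3, so H_2 ≅ 0.

As a check, the Euler characteristic is 7 − 18 + 12 = 1, which agrees with 1 − 0 + 0 = 1.

H_0 ≅ Z,  H_1 ≅ Z/2,  H_2 = 0.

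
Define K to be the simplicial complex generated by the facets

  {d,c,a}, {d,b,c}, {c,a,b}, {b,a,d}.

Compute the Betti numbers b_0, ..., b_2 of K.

b_0 = 1, b_1 = 0, b_2 = 1.

Order the vertices as a < b < c < d. Listing each simplex with vertices in this order, K has dimension 2 with simplices:

  0-simplices (4): a, b, c, d
  1-simplices (6): ab, ac, ad, bc, bd, cd
  2-simplices (4): abc, abd, acd, bcd

giving chain groups C_0 ≅ Z^4, C_1 ≅ Z^6, C_2 ≅ Z^4.

The boundary map ∂_1: C_1 → C_0 maps an edge to its endpoints' difference, ∂[p,q] = q − p.
This gives a 4×6 integer matrix of rank 3; reducing to Smith normal form yields diagonal entries (1,1,1).

The boundary map ∂_2: C_2 → C_1 acts by ∂[p,q,r] = [q,r] − [p,r] + [p,q]. For instance
  ∂bcd = cd − bd + bc,
  ∂abd = bd − ad + ab.
As a 6×4 matrix over Z this has rank 3, with invariant factors (1,1,1).

Reading off H_k = ker ∂_k / im ∂_{k+1}:

  H_0: rank C_0 − rank ∂_1 = 4 − 3 = 1, and the invariant factors of ∂_1 are all 1, so H_0 ≅ Z.
  H_1: rank ker ∂_1 − rank ∂_2 = (6 − 3) − 3 = 0, and the invariant factors of ∂_2 are all 1, so H_1 ≅ 0.
  H_2: rank ker ∂_2 − rank ∂_3 = (4 − 3) − 0 = 1, and there is no ∂_3, so H_2 ≅ Z.

As a check, the Euler characteristic is 4 − 6 + 4 = 2, which agrees with 1 − 0 + 1 = 2.

Hence the Betti numbers are b_0 = 1, b_1 = 0, b_2 = 1.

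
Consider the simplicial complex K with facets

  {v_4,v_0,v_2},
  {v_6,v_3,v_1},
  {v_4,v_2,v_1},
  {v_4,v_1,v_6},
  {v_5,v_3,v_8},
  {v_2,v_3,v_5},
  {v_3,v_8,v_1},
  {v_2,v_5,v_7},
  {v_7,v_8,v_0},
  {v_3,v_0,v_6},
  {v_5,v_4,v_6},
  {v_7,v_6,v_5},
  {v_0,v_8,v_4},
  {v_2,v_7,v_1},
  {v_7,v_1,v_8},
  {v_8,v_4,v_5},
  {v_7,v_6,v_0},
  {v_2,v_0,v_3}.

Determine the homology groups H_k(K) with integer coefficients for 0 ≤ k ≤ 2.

Take the total order v_0 < v_1 < v_2 < v_3 < v_4 < v_5 < v_6 < v_7 < v_8 on the vertex set. Then K (dimension 2) consists of the simplices:

  0-simplices (9): [v_0], [v_1], [v_2], [v_3], [v_4], [v_5], [v_6], [v_7], [v_8]
  1-simplices (27): (27 of them)
  2-simplices (18): (18 of them)

giving chain groups C_0 ≅ Z^9, C_1 ≅ Z^27, C_2 ≅ Z^18.

∂_1: C_1 → C_0 maps an edge to its endpoints' difference, ∂[p,q] = q − p.
As a 9×27 matrix over Z this has rank 8, with invariant factors (1,1,1,1,1,1,1,1).

Boundary ∂_2: C_2 → C_1 maps a triangle to the signed sum of its edges. For instance
  ∂[v_2,v_3,v_5] = [v_3,v_5] − [v_2,v_5] + [v_2,v_3],
  ∂[v_0,v_2,v_3] = [v_2,v_3] − [v_0,v_3] + [v_0,v_2].
As a 27×18 matrix over Z this has rank 17, with invariant factors (1,1,1,1,1,1,1,1,1,1,1,1,1,1,1,1,1).

From H_k ≅ ker(∂_k) / im(∂_{k+1}) we obtain:

  H_0: rank C_0 − rank ∂_1 = 9 − 8 = 1, and the invariant factors of ∂_1 are all 1, so H_0 ≅ Z.
  H_1: rank ker ∂_1 − rank ∂_2 = (27 − 8) − 17 = 2, and the invariant factors of ∂_2 are all 1, so H_1 ≅ Z^2.
  H_2: rank ker ∂_2 − rank ∂_3 = (18 − 17) − 0 = 1, and there is no ∂_3, so H_2 ≅ Z.

As a check, the Euler characteristic is 9 − 27 + 18 = 0, which agrees with 1 − 2 + 1 = 0.

H_0 ≅ Z,  H_1 ≅ Z^2,  H_2 ≅ Z.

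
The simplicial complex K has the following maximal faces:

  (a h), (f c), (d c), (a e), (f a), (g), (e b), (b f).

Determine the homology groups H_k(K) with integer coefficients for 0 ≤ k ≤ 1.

Order the vertices as a < b < c < d < e < f < g < h. Listing each simplex with vertices in this order, K has dimension 1 with simplices:

  0-simplices (8): a, b, c, d, e, f, g, h
  1-simplices (7): ae, af, ah, be, bf, cd, cf

so the chain groups are C_0 ≅ Z^8, C_1 ≅ Z^7.

Boundary ∂_1: C_1 → C_0 is given by ∂[p,q] = [q] − [p]. For instance
  ∂be = e − b.
The 8×7 boundary matrix has rank 6 and Smith normal form diag(1,1,1,1,1,1).

Reading off H_k = ker ∂_k / im ∂_{k+1}:

  H_0: rank C_0 − rank ∂_1 = 8 − 6 = 2, and the invariant factors of ∂_1 are all 1, so H_0 ≅ Z^2.
  H_1: rank ker ∂_1 − rank ∂_2 = (7 − 6) − 0 = 1, and there is no ∂_2, so H_1 ≅ Z.

H_0 = Z^2,  H_1 = Z.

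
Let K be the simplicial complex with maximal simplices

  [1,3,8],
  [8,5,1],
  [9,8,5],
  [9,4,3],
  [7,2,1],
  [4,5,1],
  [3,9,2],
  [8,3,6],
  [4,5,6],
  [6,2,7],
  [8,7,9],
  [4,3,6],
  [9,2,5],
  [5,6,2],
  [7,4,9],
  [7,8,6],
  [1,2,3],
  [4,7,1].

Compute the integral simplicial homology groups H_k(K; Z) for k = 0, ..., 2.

Order the vertices as 1 < 2 < 3 < 4 < 5 < 6 < 7 < 8 < 9. Listing each simplex with vertices in this order, K has dimension 2 with simplices:

  0-simplices (9): [1], [2], [3], [4], [5], [6], [7], [8], [9]
  1-simplices (27): (27 of them)
  2-simplices (18): [1,2,3], [1,2,7], [1,3,8], [1,4,5], [1,4,7], [1,5,8], [2,3,9], [2,5,6], [2,5,9], [2,6,7], [3,4,6], [3,4,9], [3,6,8], [4,5,6], [4,7,9], [5,8,9], [6,7,8], [7,8,9]

Hence C_0 ≅ Z^9, C_1 ≅ Z^27, C_2 ≅ Z^18.

The boundary map ∂_1: C_1 → C_0 maps an edge to its endpoints' difference, ∂[p,q] = q − p. For instance
  ∂[1,4] = [4] − [1].
The resulting 9×27 matrix has rank 8, and its Smith normal form has invariant factors (1,1,1,1,1,1,1,1).

The boundary map ∂_2: C_2 → C_1 sends each 2-simplex [p,q,r] to [q,r] − [p,r] + [p,q]. For instance
  ∂[4,5,6] = [5,6] − [4,6] + [4,5],
  ∂[1,2,3] = [2,3] − [1,3] + [1,2].
This gives a 27×18 integer matrix of rank 17; reducing to Smith normal form yields diagonal entries (1,1,1,1,1,1,1,1,1,1,1,1,1,1,1,1,1).

Now H_k = ker ∂_k / im ∂_{k+1}, so:

  H_0: rank C_0 − rank ∂_1 = 9 − 8 = 1, and the invariant factors of ∂_1 are all 1, so H_0 = Z.
  H_1: rank ker ∂_1 − rank ∂_2 = (27 − 8) − 17 = 2, and the invariant factors of ∂_2 are all 1, so H_1 = Z^2.
  H_2: rank ker ∂_2 − rank ∂_3 = (18 − 17) − 0 = 1, and there is no ∂_3, so H_2 = Z.

As a check, the Euler characteristic is 9 − 27 + 18 = 0, which agrees with 1 − 2 + 1 = 0.

H_0 ≅ Z,  H_1 ≅ Z^2,  H_2 ≅ Z.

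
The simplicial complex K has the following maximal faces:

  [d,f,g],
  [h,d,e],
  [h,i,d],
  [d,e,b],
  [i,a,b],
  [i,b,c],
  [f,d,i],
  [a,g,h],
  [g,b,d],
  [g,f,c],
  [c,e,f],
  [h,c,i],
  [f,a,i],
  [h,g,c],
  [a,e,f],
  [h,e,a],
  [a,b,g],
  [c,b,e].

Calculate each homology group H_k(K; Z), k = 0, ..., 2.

H_0 ≅ Z,  H_1 ≅ Z^2,  H_2 ≅ Z.

Take the total order a < b < c < d < e < f < g < h < i on the vertex set. Then K (dimension 2) consists of the simplices:

  0-simplices (9): a, b, c, d, e, f, g, h, i
  1-simplices (27): ab, ae, af, ag, ah, ai, bc, bd, be, bg, bi, ce, cf, cg, ch, ci, de, df, dg, dh, di, ef, eh, fg, fi, gh, hi
  2-simplices (18): abg, abi, aef, aeh, afi, agh, bce, bci, bde, bdg, cef, cfg, cgh, chi, deh, dfg, dfi, dhi

Hence C_0 ≅ Z^9, C_1 ≅ Z^27, C_2 ≅ Z^18.

Boundary ∂_1: C_1 → C_0 maps an edge to its endpoints' difference, ∂[p,q] = q − p.
As a 9×27 matrix over Z this has rank 8, with invariant factors (1,1,1,1,1,1,1,1).

Boundary ∂_2: C_2 → C_1 maps a triangle to the signed sum of its edges. For instance
  ∂agh = gh − ah + ag,
  ∂cfg = fg − cg + cf.
The resulting 27×18 matrix has rank 17, and its Smith normal form has invariant factors (1,1,1,1,1,1,1,1,1,1,1,1,1,1,1,1,1).

From H_k ≅ ker(∂_k) / im(∂_{k+1}) we obtain:

  H_0: rank C_0 − rank ∂_1 = 9 − 8 = 1, and the invariant factors of ∂_1 are all 1, so H_0 = Z.
  H_1: rank ker ∂_1 − rank ∂_2 = (27 − 8) − 17 = 2, and the invariant factors of ∂_2 are all 1, so H_1 = Z^2.
  H_2: rank ker ∂_2 − rank ∂_3 = (18 − 17) − 0 = 1, and there is no ∂_3, so H_2 = Z.

(K is a triangulation of the torus T^2.)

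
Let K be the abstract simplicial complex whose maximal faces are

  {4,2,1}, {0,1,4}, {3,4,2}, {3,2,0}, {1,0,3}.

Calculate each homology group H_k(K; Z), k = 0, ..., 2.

We work with the vertex ordering 0 < 1 < 2 < 3 < 4. The simplices of K, each written with vertices in increasing order, are:

  0-simplices (5): [0], [1], [2], [3], [4]
  1-simplices (10): [0,1], [0,2], [0,3], [0,4], [1,2], [1,3], [1,4], [2,3], [2,4], [3,4]
  2-simplices (5): [0,1,3], [0,1,4], [0,2,3], [1,2,4], [2,3,4]

giving chain groups C_0 ≅ Z^5, C_1 ≅ Z^10, C_2 ≅ Z^5.

∂_1: C_1 → C_0 maps an edge to its endpoints' difference, ∂[p,q] = q − p.
The 5×10 boundary matrix has rank 4 and Smith normal form diag(1,1,1,1).

Boundary ∂_2: C_2 → C_1 sends each 2-simplex [p,q,r] to [q,r] − [p,r] + [p,q]. For instance
  ∂[2,3,4] = [3,4] − [2,4] + [2,3],
  ∂[0,1,4] = [1,4] − [0,4] + [0,1].
As a 10×5 matrix over Z this has rank 5, with invariant factors (1,1,1,1,1).

From H_k ≅ ker(∂_k) / im(∂_{k+1}) we obtain:

  H_0: rank C_0 − rank ∂_1 = 5 − 4 = 1, and the invariant factors of ∂_1 are all 1, so H_0 ≅ Z.
  H_1: rank ker ∂_1 − rank ∂_2 = (10 − 4) − 5 = 1, and the invariant factors of ∂_2 are all 1, so H_1 ≅ Z.
  H_2: rank ker ∂_2 − rank ∂_3 = (5 − 5) − 0 = 0, and there is no ∂_3, so H_2 ≅ 0.

H_0 = Z,  H_1 = Z,  H_2 = 0.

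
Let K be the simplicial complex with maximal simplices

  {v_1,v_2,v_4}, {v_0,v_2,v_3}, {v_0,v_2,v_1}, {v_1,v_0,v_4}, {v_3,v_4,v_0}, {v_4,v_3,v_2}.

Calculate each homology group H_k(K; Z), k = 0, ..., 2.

H_0 ≅ Z,  H_1 = 0,  H_2 ≅ Z.

K has 5 vertices, 9 edges, 6 triangles.
rank ∂_0 = 0, rank ∂_1 = 4 ⇒ b_0 = 5 − 0 − 4 = 1; all invariant factors of ∂_1 are 1 so no torsion. So H_0 = Z.
rank ∂_1 = 4, rank ∂_2 = 5 ⇒ b_1 = 9 − 4 − 5 = 0; all invariant factors of ∂_2 are 1 so no torsion. So H_1 = 0.
rank ∂_2 = 5, rank ∂_3 = 0 ⇒ b_2 = 6 − 5 − 0 = 1. So H_2 = Z.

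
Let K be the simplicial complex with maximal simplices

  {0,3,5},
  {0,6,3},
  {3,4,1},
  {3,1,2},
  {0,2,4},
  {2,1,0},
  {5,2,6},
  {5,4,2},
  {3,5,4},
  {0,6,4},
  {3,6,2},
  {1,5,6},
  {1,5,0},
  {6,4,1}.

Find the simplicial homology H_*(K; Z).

We work with the vertex ordering 0 < 1 < 2 < 3 < 4 < 5 < 6. The simplices of K, each written with vertices in increasing order, are:

  0-simplices (7): [0], [1], [2], [3], [4], [5], [6]
  1-simplices (21): [0,1], [0,2], [0,3], [0,4], [0,5], [0,6], [1,2], [1,3], [1,4], [1,5], [1,6], [2,3], [2,4], [2,5], [2,6], [3,4], [3,5], [3,6], [4,5], [4,6], [5,6]
  2-simplices (14): [0,1,2], [0,1,5], [0,2,4], [0,3,5], [0,3,6], [0,4,6], [1,2,3], [1,3,4], [1,4,6], [1,5,6], [2,3,6], [2,4,5], [2,5,6], [3,4,5]

giving chain groups C_0 ≅ Z^7, C_1 ≅ Z^21, C_2 ≅ Z^14.

∂_1: C_1 → C_0 is given by ∂[p,q] = [q] − [p]. For instance
  ∂[2,5] = [5] − [2].
As a 7×21 matrix over Z this has rank 6, with invariant factors (1,1,1,1,1,1).

Boundary ∂_2: C_2 → C_1 acts by ∂[p,q,r] = [q,r] − [p,r] + [p,q]. For instance
  ∂[1,5,6] = [5,6] − [1,6] + [1,5],
  ∂[0,3,5] = [3,5] − [0,5] + [0,3].
As a 21×14 matrix over Z this has rank 13, with invariant factors (1,1,1,1,1,1,1,1,1,1,1,1,1).

Computing H_k = (kernel of ∂_k) / (image of ∂_{k+1}):

  H_0: rank C_0 − rank ∂_1 = 7 − 6 = 1, and the invariant factors of ∂_1 are all 1, so H_0 = Z.
  H_1: rank ker ∂_1 − rank ∂_2 = (21 − 6) − 13 = 2, and the invariant factors of ∂_2 are all 1, so H_1 = Z^2.
  H_2: rank ker ∂_2 − rank ∂_3 = (14 − 13) − 0 = 1, and there is no ∂_3, so H_2 = Z.

As a check, the Euler characteristic is 7 − 21 + 14 = 0, which agrees with 1 − 2 + 1 = 0.

H_0 ≅ Z,  H_1 ≅ Z^2,  H_2 ≅ Z.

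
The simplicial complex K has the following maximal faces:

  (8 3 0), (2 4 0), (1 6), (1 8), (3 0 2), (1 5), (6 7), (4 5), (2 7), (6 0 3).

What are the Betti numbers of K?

We work with the vertex ordering 0 < 1 < 2 < 3 < 4 < 5 < 6 < 7 < 8. The simplices of K, each written with vertices in increasing order, are:

  0-simplices (9): [0], [1], [2], [3], [4], [5], [6], [7], [8]
  1-simplices (15): [0,2], [0,3], [0,4], [0,6], [0,8], [1,5], [1,6], [1,8], [2,3], [2,4], [2,7], [3,6], [3,8], [4,5], [6,7]
  2-simplices (4): [0,2,3], [0,2,4], [0,3,6], [0,3,8]

giving chain groups C_0 ≅ Z^9, C_1 ≅ Z^15, C_2 ≅ Z^4.

∂_1: C_1 → C_0 is given by ∂[p,q] = [q] − [p].
As a 9×15 matrix over Z this has rank 8, with invariant factors (1,1,1,1,1,1,1,1).

The boundary map ∂_2: C_2 → C_1 maps a triangle to the signed sum of its edges. For instance
  ∂[0,3,6] = [3,6] − [0,6] + [0,3],
  ∂[0,3,8] = [3,8] − [0,8] + [0,3].
This gives a 15×4 integer matrix of rank 4; reducing to Smith normal form yields diagonal entries (1,1,1,1).

Computing H_k = (kernel of ∂_k) / (image of ∂_{k+1}):

  H_0: rank C_0 − rank ∂_1 = 9 − 8 = 1, and the invariant factors of ∂_1 are all 1, so H_0 ≅ Z.
  H_1: rank ker ∂_1 − rank ∂_2 = (15 − 8) − 4 = 3, and the invariant factors of ∂_2 are all 1, so H_1 ≅ Z^3.
  H_2: rank ker ∂_2 − rank ∂_3 = (4 − 4) − 0 = 0, and there is no ∂_3, so H_2 ≅ 0.

Hence the Betti numbers are b_0 = 1, b_1 = 3, b_2 = 0.

b_0 = 1, b_1 = 3, b_2 = 0.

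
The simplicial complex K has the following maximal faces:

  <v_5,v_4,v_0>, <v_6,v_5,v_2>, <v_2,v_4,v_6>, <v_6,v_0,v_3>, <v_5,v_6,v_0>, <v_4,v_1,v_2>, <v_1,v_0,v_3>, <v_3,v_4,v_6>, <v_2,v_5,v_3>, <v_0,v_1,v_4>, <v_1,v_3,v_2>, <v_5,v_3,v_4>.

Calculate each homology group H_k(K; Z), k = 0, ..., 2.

H_0 = Z,  H_1 = Z/2Z,  H_2 = 0.

We work with the vertex ordering v_0 < v_1 < v_2 < v_3 < v_4 < v_5 < v_6. The simplices of K, each written with vertices in increasing order, are:

  0-simplices (7): [v_0], [v_1], [v_2], [v_3], [v_4], [v_5], [v_6]
  1-simplices (18): (18 of them)
  2-simplices (12): (12 of them)

Hence C_0 ≅ Z^7, C_1 ≅ Z^18, C_2 ≅ Z^12.

∂_1: C_1 → C_0 is given by ∂[p,q] = [q] − [p].
The resulting 7×18 matrix has rank 6, and its Smith normal form has invariant factors (1,1,1,1,1,1).

The boundary map ∂_2: C_2 → C_1 maps a triangle to the signed sum of its edges. For instance
  ∂[v_1,v_2,v_3] = [v_2,v_3] − [v_1,v_3] + [v_1,v_2],
  ∂[v_2,v_4,v_6] = [v_4,v_6] − [v_2,v_6] + [v_2,v_4].
This gives a 18×12 integer matrix of rank 12; reducing to Smith normal form yields diagonal entries (1,1,1,1,1,1,1,1,1,1,1,2).

Now H_k = ker ∂_k / im ∂_{k+1}, so:

  H_0: rank C_0 − rank ∂_1 = 7 − 6 = 1, and the invariant factors of ∂_1 are all 1, so H_0 = Z.
  H_1: rank ker ∂_1 − rank ∂_2 = (18 − 6) − 12 = 0, and ∂_2 has invariant factor 2 > 1, so H_1 = Z/2Z.
  H_2: rank ker ∂_2 − rank ∂_3 = (12 − 12) − 0 = 0, and there is no ∂_3, so H_2 = 0.

(K is a triangulation of the real projective plane RP^2.)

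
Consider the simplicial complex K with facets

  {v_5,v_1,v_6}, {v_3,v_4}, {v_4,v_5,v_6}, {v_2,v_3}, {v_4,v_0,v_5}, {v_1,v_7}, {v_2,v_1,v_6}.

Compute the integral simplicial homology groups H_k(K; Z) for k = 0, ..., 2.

K has 8 vertices, 12 edges, 4 triangles.
rank ∂_0 = 0, rank ∂_1 = 7 ⇒ b_0 = 8 − 0 − 7 = 1; all invariant factors of ∂_1 are 1 so no torsion. So H_0 ≅ Z.
rank ∂_1 = 7, rank ∂_2 = 4 ⇒ b_1 = 12 − 7 − 4 = 1; all invariant factors of ∂_2 are 1 so no torsion. So H_1 ≅ Z.
rank ∂_2 = 4, rank ∂_3 = 0 ⇒ b_2 = 4 − 4 − 0 = 0. So H_2 ≅ 0.

H_0 = Z,  H_1 = Z,  H_2 = 0.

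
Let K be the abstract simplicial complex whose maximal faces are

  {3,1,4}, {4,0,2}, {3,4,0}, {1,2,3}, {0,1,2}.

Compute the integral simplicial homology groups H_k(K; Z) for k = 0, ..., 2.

H_0 ≅ Z,  H_1 ≅ Z,  H_2 = 0.

Fix the vertex order 0 < 1 < 2 < 3 < 4 and write every simplex with vertices in increasing order. Then dim K = 2 and the simplices of K are:

  0-simplices (5): [0], [1], [2], [3], [4]
  1-simplices (10): [0,1], [0,2], [0,3], [0,4], [1,2], [1,3], [1,4], [2,3], [2,4], [3,4]
  2-simplices (5): [0,1,2], [0,2,4], [0,3,4], [1,2,3], [1,3,4]

giving chain groups C_0 ≅ Z^5, C_1 ≅ Z^10, C_2 ≅ Z^5.

The boundary map ∂_1: C_1 → C_0 is given by ∂[p,q] = [q] − [p].
This gives a 5×10 integer matrix of rank 4; reducing to Smith normal form yields diagonal entries (1,1,1,1).

∂_2: C_2 → C_1 sends each 2-simplex [p,q,r] to [q,r] − [p,r] + [p,q]. For instance
  ∂[1,3,4] = [3,4] − [1,4] + [1,3],
  ∂[0,2,4] = [2,4] − [0,4] + [0,2].
This gives a 10×5 integer matrix of rank 5; reducing to Smith normal form yields diagonal entries (1,1,1,1,1).

Now H_k = ker ∂_k / im ∂_{k+1}, so:

  H_0: rank C_0 − rank ∂_1 = 5 − 4 = 1, and the invariant factors of ∂_1 are all 1, so H_0 ≅ Z.
  H_1: rank ker ∂_1 − rank ∂_2 = (10 − 4) − 5 = 1, and the invariant factors of ∂_2 are all 1, so H_1 ≅ Z.
  H_2: rank ker ∂_2 − rank ∂_3 = (5 − 5) − 0 = 0, and there is no ∂_3, so H_2 ≅ 0.

As a check, the Euler characteristic is 5 − 10 + 5 = 0, which agrees with 1 − 1 + 0 = 0.
(K is a triangulation of the Möbius band.)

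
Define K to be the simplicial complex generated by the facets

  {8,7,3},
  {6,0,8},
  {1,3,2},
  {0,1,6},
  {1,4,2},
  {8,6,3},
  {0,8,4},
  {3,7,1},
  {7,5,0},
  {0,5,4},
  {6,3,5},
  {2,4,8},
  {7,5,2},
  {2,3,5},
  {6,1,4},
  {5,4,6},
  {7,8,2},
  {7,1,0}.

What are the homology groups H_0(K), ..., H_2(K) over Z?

H_0 = Z,  H_1 = Z ⊕ Z/2,  H_2 = 0.

We work with the vertex ordering 0 < 1 < 2 < 3 < 4 < 5 < 6 < 7 < 8. The simplices of K, each written with vertices in increasing order, are:

  0-simplices (9): [0], [1], [2], [3], [4], [5], [6], [7], [8]
  1-simplices (27): (27 of them)
  2-simplices (18): [0,1,6], [0,1,7], [0,4,5], [0,4,8], [0,5,7], [0,6,8], [1,2,3], [1,2,4], [1,3,7], [1,4,6], [2,3,5], [2,4,8], [2,5,7], [2,7,8], [3,5,6], [3,6,8], [3,7,8], [4,5,6]

Hence C_0 ≅ Z^9, C_1 ≅ Z^27, C_2 ≅ Z^18.

The boundary map ∂_1: C_1 → C_0 sends each edge [p,q] (with p < q) to q − p.
The resulting 9×27 matrix has rank 8, and its Smith normal form has invariant factors (1,1,1,1,1,1,1,1).

The boundary map ∂_2: C_2 → C_1 maps a triangle to the signed sum of its edges. For instance
  ∂[2,4,8] = [4,8] − [2,8] + [2,4],
  ∂[2,7,8] = [7,8] − [2,8] + [2,7].
The 27×18 boundary matrix has rank 18 and Smith normal form diag(1,1,1,1,1,1,1,1,1,1,1,1,1,1,1,1,1,2).

Computing H_k = (kernel of ∂_k) / (image of ∂_{k+1}):

  H_0: rank C_0 − rank ∂_1 = 9 − 8 = 1, and the invariant factors of ∂_1 are all 1, so H_0 = Z.
  H_1: rank ker ∂_1 − rank ∂_2 = (27 − 8) − 18 = 1, and ∂_2 has invariant factor 2 > 1, so H_1 = Z ⊕ Z/2.
  H_2: rank ker ∂_2 − rank ∂_3 = (18 − 18) − 0 = 0, and there is no ∂_3, so H_2 = 0.

(K is a triangulation of the Klein bottle.)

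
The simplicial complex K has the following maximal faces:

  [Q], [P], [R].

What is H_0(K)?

K has 3 vertices.
rank ∂_0 = 0, rank ∂_1 = 0 ⇒ b_0 = 3 − 0 − 0 = 3. So H_0 ≅ Z^3.

H_0 ≅ Z^3.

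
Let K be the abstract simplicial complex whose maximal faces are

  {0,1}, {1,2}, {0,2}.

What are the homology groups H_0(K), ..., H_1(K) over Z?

H_0 ≅ Z,  H_1 ≅ Z.

K has 3 vertices, 3 edges.
rank ∂_0 = 0, rank ∂_1 = 2 ⇒ b_0 = 3 − 0 − 2 = 1; all invariant factors of ∂_1 are 1 so no torsion. So H_0 = Z.
rank ∂_1 = 2, rank ∂_2 = 0 ⇒ b_1 = 3 − 2 − 0 = 1. So H_1 = Z.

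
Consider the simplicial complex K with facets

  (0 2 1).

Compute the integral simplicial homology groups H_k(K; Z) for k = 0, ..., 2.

We work with the vertex ordering 0 < 1 < 2. The simplices of K, each written with vertices in increasing order, are:

  0-simplices (3): [0], [1], [2]
  1-simplices (3): [0,1], [0,2], [1,2]
  2-simplices (1): [0,1,2]

giving chain groups C_0 ≅ Z^3, C_1 ≅ Z^3, C_2 ≅ Z^1.

The boundary map ∂_1: C_1 → C_0 is given by ∂[p,q] = [q] − [p]. For instance
  ∂[0,1] = [1] − [0].
As a 3×3 matrix over Z this has rank 2, with invariant factors (1,1).

The boundary map ∂_2: C_2 → C_1 sends each 2-simplex [p,q,r] to [q,r] − [p,r] + [p,q]. For instance
  ∂[0,1,2] = [1,2] − [0,2] + [0,1].
The 3×1 boundary matrix has rank 1 and Smith normal form diag(1).

Computing H_k = (kernel of ∂_k) / (image of ∂_{k+1}):

  H_0: rank C_0 − rank ∂_1 = 3 − 2 = 1, and the invariant factors of ∂_1 are all 1, so H_0 ≅ Z.
  H_1: rank ker ∂_1 − rank ∂_2 = (3 − 2) − 1 = 0, and the invariant factors of ∂_2 are all 1, so H_1 ≅ 0.
  H_2: rank ker ∂_2 − rank ∂_3 = (1 − 1) − 0 = 0, and there is no ∂_3, so H_2 ≅ 0.

H_0 ≅ Z,  H_1 = 0,  H_2 = 0.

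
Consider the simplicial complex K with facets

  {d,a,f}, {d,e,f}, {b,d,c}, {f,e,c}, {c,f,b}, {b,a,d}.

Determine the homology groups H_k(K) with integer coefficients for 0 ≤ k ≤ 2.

Take the total order a < b < c < d < e < f on the vertex set. Then K (dimension 2) consists of the simplices:

  0-simplices (6): a, b, c, d, e, f
  1-simplices (12): ab, ad, af, bc, bd, bf, cd, ce, cf, de, df, ef
  2-simplices (6): abd, adf, bcd, bcf, cef, def

giving chain groups C_0 ≅ Z^6, C_1 ≅ Z^12, C_2 ≅ Z^6.

The boundary map ∂_1: C_1 → C_0 maps an edge to its endpoints' difference, ∂[p,q] = q − p. For instance
  ∂bd = d − b.
This gives a 6×12 integer matrix of rank 5; reducing to Smith normal form yields diagonal entries (1,1,1,1,1).

Boundary ∂_2: C_2 → C_1 sends each 2-simplex [p,q,r] to [q,r] − [p,r] + [p,q]. For instance
  ∂cef = ef − cf + ce,
  ∂abd = bd − ad + ab.
The 12×6 boundary matrix has rank 6 and Smith normal form diag(1,1,1,1,1,1).

From H_k ≅ ker(∂_k) / im(∂_{k+1}) we obtain:

  H_0: rank C_0 − rank ∂_1 = 6 − 5 = 1, and the invariant factors of ∂_1 are all 1, so H_0 = Z.
  H_1: rank ker ∂_1 − rank ∂_2 = (12 − 5) − 6 = 1, and the invariant factors of ∂_2 are all 1, so H_1 = Z.
  H_2: rank ker ∂_2 − rank ∂_3 = (6 − 6) − 0 = 0, and there is no ∂_3, so H_2 = 0.

H_0 ≅ Z,  H_1 ≅ Z,  H_2 = 0.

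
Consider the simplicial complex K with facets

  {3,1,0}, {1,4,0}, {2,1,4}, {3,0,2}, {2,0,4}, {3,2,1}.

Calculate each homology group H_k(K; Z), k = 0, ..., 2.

H_0 ≅ Z,  H_1 = 0,  H_2 ≅ Z.

Take the total order 0 < 1 < 2 < 3 < 4 on the vertex set. Then K (dimension 2) consists of the simplices:

  0-simplices (5): [0], [1], [2], [3], [4]
  1-simplices (9): [0,1], [0,2], [0,3], [0,4], [1,2], [1,3], [1,4], [2,3], [2,4]
  2-simplices (6): [0,1,3], [0,1,4], [0,2,3], [0,2,4], [1,2,3], [1,2,4]

so the chain groups are C_0 ≅ Z^5, C_1 ≅ Z^9, C_2 ≅ Z^6.

Boundary ∂_1: C_1 → C_0 sends each edge [p,q] (with p < q) to q − p. For instance
  ∂[0,1] = [1] − [0].
This gives a 5×9 integer matrix of rank 4; reducing to Smith normal form yields diagonal entries (1,1,1,1).

∂_2: C_2 → C_1 maps a triangle to the signed sum of its edges. For instance
  ∂[1,2,3] = [2,3] − [1,3] + [1,2],
  ∂[0,2,4] = [2,4] − [0,4] + [0,2].
The resulting 9×6 matrix has rank 5, and its Smith normal form has invariant factors (1,1,1,1,1).

Now H_k = ker ∂_k / im ∂_{k+1}, so:

  H_0: rank C_0 − rank ∂_1 = 5 − 4 = 1, and the invariant factors of ∂_1 are all 1, so H_0 = Z.
  H_1: rank ker ∂_1 − rank ∂_2 = (9 − 4) − 5 = 0, and the invariant factors of ∂_2 are all 1, so H_1 = 0.
  H_2: rank ker ∂_2 − rank ∂_3 = (6 − 5) − 0 = 1, and there is no ∂_3, so H_2 = Z.

As a check, the Euler characteristic is 5 − 9 + 6 = 2, which agrees with 1 − 0 + 1 = 2.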